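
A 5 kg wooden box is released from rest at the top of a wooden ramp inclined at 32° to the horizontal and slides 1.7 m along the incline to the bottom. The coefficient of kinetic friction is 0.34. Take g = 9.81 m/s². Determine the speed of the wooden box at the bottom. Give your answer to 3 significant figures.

2.84 m/s

The weight component along the incline is mg sin 32° = 25.993 N and the normal force is N = mg cos 32° = 41.597 N.
Friction up the slope is f = μN = 0.34 × 41.597 = 14.143 N, so the net downslope force is 25.993 − 14.143 = 11.850 N and a = 11.850 / 5 = 2.3700 m/s².
Starting from rest over a distance of 1.7 m, v² = 2aL = 2 × 2.3700 × 1.7 = 8.0580, so v = 2.8387 m/s.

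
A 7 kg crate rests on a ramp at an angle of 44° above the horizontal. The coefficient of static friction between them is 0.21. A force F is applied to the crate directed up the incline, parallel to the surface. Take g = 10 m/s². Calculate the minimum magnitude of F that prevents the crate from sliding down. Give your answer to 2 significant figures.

The normal force is N = mg cos 44° = 50.354 N. With F at its minimum the crate is on the verge of sliding down, so static friction is at its maximum μ_s N = 0.21 × 50.354 = 10.574 N and acts up the slope.
Equilibrium along the incline: F + μ_s N = mg sin 44°, so F = 48.626 − 10.574 = 38.052 N.

38 N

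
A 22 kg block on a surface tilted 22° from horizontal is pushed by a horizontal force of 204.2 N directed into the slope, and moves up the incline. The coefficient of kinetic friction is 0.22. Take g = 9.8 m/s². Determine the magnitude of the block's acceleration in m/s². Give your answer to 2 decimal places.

The horizontal push has components F cos 22° = 204.2 × 0.9272 = 189.334 N up the incline and F sin 22° = 204.2 × 0.3746 = 76.493 N pressing into the surface.
The normal force is therefore N = mg cos 22° + F sin 22° = 199.904 + 76.493 = 276.397 N, and kinetic friction down the slope is μN = 0.22 × 276.397 = 60.807 N.
Along the incline: F cos 22° − mg sin 22° − μN = ma, so 189.334 − 80.764 − 60.807 = 22 a, giving a = 2.1710 m/s².

2.17 m/s²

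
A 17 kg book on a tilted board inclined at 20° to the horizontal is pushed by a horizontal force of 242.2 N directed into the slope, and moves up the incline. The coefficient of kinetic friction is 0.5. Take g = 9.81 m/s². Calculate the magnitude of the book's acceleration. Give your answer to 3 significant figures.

2.99 m/s²

The horizontal push has components F cos 20° = 242.2 × 0.9397 = 227.595 N up the incline and F sin 20° = 242.2 × 0.3420 = 82.832 N pressing into the surface.
The normal force is therefore N = mg cos 20° + F sin 20° = 156.714 + 82.832 = 239.546 N, and kinetic friction down the slope is μN = 0.5 × 239.546 = 119.773 N.
Along the incline: F cos 20° − mg sin 20° − μN = ma, so 227.595 − 57.035 − 119.773 = 17 a, giving a = 2.9875 m/s².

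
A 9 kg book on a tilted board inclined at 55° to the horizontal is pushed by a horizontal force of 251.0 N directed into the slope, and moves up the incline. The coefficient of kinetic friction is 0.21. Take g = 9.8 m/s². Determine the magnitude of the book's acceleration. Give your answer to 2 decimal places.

1.99 m/s²

The horizontal push has components F cos 55° = 251.0 × 0.5736 = 143.974 N up the incline and F sin 55° = 251.0 × 0.8192 = 205.619 N pressing into the surface.
The normal force is therefore N = mg cos 55° + F sin 55° = 50.592 + 205.619 = 256.211 N, and kinetic friction down the slope is μN = 0.21 × 256.211 = 53.804 N.
Along the incline: F cos 55° − mg sin 55° − μN = ma, so 143.974 − 72.253 − 53.804 = 9 a, giving a = 1.9908 m/s².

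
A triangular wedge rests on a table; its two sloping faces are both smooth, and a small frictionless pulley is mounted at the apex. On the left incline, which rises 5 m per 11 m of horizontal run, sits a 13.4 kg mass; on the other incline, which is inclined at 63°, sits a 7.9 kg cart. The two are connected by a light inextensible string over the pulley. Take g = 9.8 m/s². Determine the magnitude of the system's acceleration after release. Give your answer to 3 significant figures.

0.687 m/s²

Resolve each weight along its own incline: the 13.4 kg mass has component 13.4 × 9.8 × sin 24.44° = 54.341 N down its slope, and the 7.9 kg mass has 7.9 × 9.8 × sin 63° = 68.982 N down its slope.
The 7.9 kg side's 68.982 N exceeds the other side's 54.341 N, so that mass slides down and the 13.4 kg mass slides up. Taking that direction as positive, Newton's second law for the whole system gives 68.982 − 54.341 = (13.4 + 7.9) a, so a = 14.641 / 21.3 = 0.6874 m/s².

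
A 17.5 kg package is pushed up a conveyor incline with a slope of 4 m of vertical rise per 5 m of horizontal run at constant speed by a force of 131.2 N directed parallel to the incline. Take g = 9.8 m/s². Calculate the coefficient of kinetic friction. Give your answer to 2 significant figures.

0.18

At constant speed ΣF = 0 along the incline. The applied 131.2 N acts up the slope; the weight component mg sin 38.66° = 107.135 N and kinetic friction μN both act down the slope.
So 131.2 = 107.135 + μ × 133.919, giving μ = (131.2 − 107.135) / 133.919 = 0.1797.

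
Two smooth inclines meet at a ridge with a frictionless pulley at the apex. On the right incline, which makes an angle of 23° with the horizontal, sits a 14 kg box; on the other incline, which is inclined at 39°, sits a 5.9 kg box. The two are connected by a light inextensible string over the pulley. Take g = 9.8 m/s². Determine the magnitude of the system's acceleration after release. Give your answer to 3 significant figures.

Resolve each weight along its own incline: the 14 kg mass has component 14 × 9.8 × sin 23° = 53.608 N down its slope, and the 5.9 kg mass has 5.9 × 9.8 × sin 39° = 36.387 N down its slope.
The 14 kg side's 53.608 N exceeds the other side's 36.387 N, so that mass slides down and the 5.9 kg mass slides up. Taking that direction as positive, Newton's second law for the whole system gives 53.608 − 36.387 = (14 + 5.9) a, so a = 17.221 / 19.9 = 0.8654 m/s².

0.865 m/s²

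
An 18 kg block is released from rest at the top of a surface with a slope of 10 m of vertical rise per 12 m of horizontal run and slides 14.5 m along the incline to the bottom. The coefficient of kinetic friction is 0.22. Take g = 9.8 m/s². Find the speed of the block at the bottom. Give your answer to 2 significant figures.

12 m/s

The weight component along the incline is mg sin 39.81° = 112.929 N and the normal force is N = mg cos 39.81° = 135.514 N.
Friction up the slope is f = μN = 0.22 × 135.514 = 29.813 N, so the net downslope force is 112.929 − 29.813 = 83.116 N and a = 83.116 / 18 = 4.6176 m/s².
Starting from rest over a distance of 14.5 m, v² = 2aL = 2 × 4.6176 × 14.5 = 133.9104, so v = 11.5720 m/s.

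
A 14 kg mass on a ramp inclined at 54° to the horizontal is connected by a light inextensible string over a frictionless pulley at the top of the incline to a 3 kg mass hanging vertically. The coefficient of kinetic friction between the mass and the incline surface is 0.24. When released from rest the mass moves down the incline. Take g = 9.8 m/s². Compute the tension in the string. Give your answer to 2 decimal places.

For the mass on the incline: the weight component along the slope is m₁g sin 54° = 14 × 9.8 × 0.8090 = 110.995 N and the normal force is N = m₁g cos 54° = 80.644 N.
Kinetic friction opposes the mass's motion down the incline: f = μN = 0.24 × 80.644 = 19.355 N acting up the slope.
Newton's second law for the mass (down-slope positive): 110.995 − 19.355 − T = 14 a. For the hanging mass (upward positive): T − 3 × 9.8 = 3 a.
Adding the two equations eliminates T: 62.240 = 17 a, so a = 3.6612 m/s².
Then from the hanging mass's equation, T = 3 × (9.8 + 3.6612) = 40.384 N.

40.38 N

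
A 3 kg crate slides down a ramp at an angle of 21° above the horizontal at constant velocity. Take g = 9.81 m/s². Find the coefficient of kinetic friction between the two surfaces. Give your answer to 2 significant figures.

At constant velocity the net force along the incline is zero: mg sin 21° = μ mg cos 21°.
So μ = tan 21° = 0.3584 / 0.9336 = 0.3839.

0.38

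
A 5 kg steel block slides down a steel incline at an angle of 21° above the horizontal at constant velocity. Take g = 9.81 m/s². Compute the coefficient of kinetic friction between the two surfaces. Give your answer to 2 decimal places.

0.38

At constant velocity the net force along the incline is zero: mg sin 21° = μ mg cos 21°.
So μ = tan 21° = 0.3584 / 0.9336 = 0.3839.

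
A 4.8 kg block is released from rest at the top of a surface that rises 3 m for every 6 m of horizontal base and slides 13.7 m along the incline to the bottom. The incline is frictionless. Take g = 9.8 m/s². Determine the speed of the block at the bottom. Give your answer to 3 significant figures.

The weight component along the incline is mg sin 26.57° = 21.037 N and the normal force is N = mg cos 26.57° = 42.074 N.
With no friction, a = g sin 26.57° = 4.3827 m/s².
Starting from rest over a distance of 13.7 m, v² = 2aL = 2 × 4.3827 × 13.7 = 120.0860, so v = 10.9584 m/s.

11.0 m/s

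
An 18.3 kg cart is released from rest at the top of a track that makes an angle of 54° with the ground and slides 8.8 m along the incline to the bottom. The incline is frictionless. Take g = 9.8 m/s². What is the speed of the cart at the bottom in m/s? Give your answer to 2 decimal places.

The weight component along the incline is mg sin 54° = 145.089 N and the normal force is N = mg cos 54° = 105.413 N.
With no friction, a = g sin 54° = 7.9284 m/s².
Starting from rest over a distance of 8.8 m, v² = 2aL = 2 × 7.9284 × 8.8 = 139.5398, so v = 11.8127 m/s.

11.81 m/s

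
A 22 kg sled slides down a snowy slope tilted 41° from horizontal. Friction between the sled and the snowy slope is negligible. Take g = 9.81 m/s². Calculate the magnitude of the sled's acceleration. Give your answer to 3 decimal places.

6.436 m/s²

Resolving the weight along the incline: the component pulling the sled down the slope is mg sin 41° = 22 × 9.81 × 0.6561 = 141.600 N, and the normal force is N = mg cos 41° = 22 × 9.81 × 0.7547 = 162.879 N.
With no friction the net force along the incline is 141.600 N, so a = g sin 41° = 141.600 / 22 = 6.4364 m/s².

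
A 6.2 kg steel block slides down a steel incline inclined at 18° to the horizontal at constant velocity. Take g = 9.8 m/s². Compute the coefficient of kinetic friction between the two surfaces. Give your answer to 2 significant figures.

0.32

At constant velocity the net force along the incline is zero: mg sin 18° = μ mg cos 18°.
So μ = tan 18° = 0.3090 / 0.9511 = 0.3249.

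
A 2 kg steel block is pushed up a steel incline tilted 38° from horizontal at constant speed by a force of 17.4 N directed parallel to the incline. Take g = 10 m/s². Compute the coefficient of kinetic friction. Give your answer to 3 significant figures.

0.323

At constant speed ΣF = 0 along the incline. The applied 17.4 N acts up the slope; the weight component mg sin 38° = 12.313 N and kinetic friction μN both act down the slope.
So 17.4 = 12.313 + μ × 15.760, giving μ = (17.4 − 12.313) / 15.760 = 0.3228.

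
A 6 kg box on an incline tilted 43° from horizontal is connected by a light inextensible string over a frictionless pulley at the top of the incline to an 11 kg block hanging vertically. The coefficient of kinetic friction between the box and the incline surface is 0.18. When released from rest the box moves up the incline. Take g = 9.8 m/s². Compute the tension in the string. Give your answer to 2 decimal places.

69.00 N

For the box on the incline: the weight component along the slope is m₁g sin 43° = 6 × 9.8 × 0.6820 = 40.102 N and the normal force is N = m₁g cos 43° = 43.004 N.
Kinetic friction opposes the box's motion up the incline: f = μN = 0.18 × 43.004 = 7.741 N acting down the slope.
Newton's second law for the box (up-slope positive): T − 40.102 − 7.741 = 6 a. For the hanging block (downward positive): 11 × 9.8 − T = 11 a.
Adding the two equations eliminates T: 59.957 = 17 a, so a = 3.5269 m/s².
Then from the hanging block's equation, T = 11 × (9.8 − 3.5269) = 69.004 N.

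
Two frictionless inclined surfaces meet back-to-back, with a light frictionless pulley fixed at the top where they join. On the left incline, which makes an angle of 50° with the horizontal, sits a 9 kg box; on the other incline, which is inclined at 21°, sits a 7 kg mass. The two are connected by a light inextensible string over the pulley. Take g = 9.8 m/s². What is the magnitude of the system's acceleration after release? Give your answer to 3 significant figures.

Resolve each weight along its own incline: the 9 kg mass has component 9 × 9.8 × sin 50° = 67.565 N down its slope, and the 7 kg mass has 7 × 9.8 × sin 21° = 24.584 N down its slope.
The 9 kg side's 67.565 N exceeds the other side's 24.584 N, so that mass slides down and the 7 kg mass slides up. Taking that direction as positive, Newton's second law for the whole system gives 67.565 − 24.584 = (9 + 7) a, so a = 42.981 / 16 = 2.6863 m/s².

2.69 m/s²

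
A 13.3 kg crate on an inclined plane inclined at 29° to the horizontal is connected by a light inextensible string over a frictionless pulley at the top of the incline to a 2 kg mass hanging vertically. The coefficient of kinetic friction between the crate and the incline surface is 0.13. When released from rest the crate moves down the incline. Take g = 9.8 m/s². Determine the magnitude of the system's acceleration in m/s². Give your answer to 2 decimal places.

1.88 m/s²

For the crate on the incline: the weight component along the slope is m₁g sin 29° = 13.3 × 9.8 × 0.4848 = 63.189 N and the normal force is N = m₁g cos 29° = 113.998 N.
Kinetic friction opposes the crate's motion down the incline: f = μN = 0.13 × 113.998 = 14.820 N acting up the slope.
Newton's second law for the crate (down-slope positive): 63.189 − 14.820 − T = 13.3 a. For the hanging mass (upward positive): T − 2 × 9.8 = 2 a.
Adding the two equations eliminates T: 28.769 = 15.3 a, so a = 1.8803 m/s².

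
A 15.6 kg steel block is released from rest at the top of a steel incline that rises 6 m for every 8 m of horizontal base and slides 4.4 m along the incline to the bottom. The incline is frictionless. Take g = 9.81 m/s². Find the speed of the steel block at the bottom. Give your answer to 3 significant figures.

The weight component along the incline is mg sin 36.87° = 91.822 N and the normal force is N = mg cos 36.87° = 122.429 N.
With no friction, a = g sin 36.87° = 5.8860 m/s².
Starting from rest over a distance of 4.4 m, v² = 2aL = 2 × 5.8860 × 4.4 = 51.7968, so v = 7.1970 m/s.

7.20 m/s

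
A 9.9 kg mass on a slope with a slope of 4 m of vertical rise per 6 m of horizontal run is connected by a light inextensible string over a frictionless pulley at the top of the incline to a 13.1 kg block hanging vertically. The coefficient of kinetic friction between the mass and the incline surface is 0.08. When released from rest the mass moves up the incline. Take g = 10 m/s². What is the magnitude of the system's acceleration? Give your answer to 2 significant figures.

3.0 m/s²

For the mass on the incline: the weight component along the slope is m₁g sin 33.69° = 9.9 × 10 × 0.5547 = 54.915 N and the normal force is N = m₁g cos 33.69° = 82.373 N.
Kinetic friction opposes the mass's motion up the incline: f = μN = 0.08 × 82.373 = 6.590 N acting down the slope.
Newton's second law for the mass (up-slope positive): T − 54.915 − 6.590 = 9.9 a. For the hanging block (downward positive): 13.1 × 10 − T = 13.1 a.
Adding the two equations eliminates T: 69.495 = 23 a, so a = 3.0215 m/s².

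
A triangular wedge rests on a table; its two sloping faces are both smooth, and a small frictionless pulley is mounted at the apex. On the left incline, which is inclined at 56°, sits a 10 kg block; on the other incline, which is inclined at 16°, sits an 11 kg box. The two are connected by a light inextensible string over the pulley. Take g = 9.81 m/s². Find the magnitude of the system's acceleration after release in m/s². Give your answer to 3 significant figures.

2.46 m/s²

Resolve each weight along its own incline: the 10 kg mass has component 10 × 9.81 × sin 56° = 81.329 N down its slope, and the 11 kg mass has 11 × 9.81 × sin 16° = 29.744 N down its slope.
The 10 kg side's 81.329 N exceeds the other side's 29.744 N, so that mass slides down and the 11 kg mass slides up. Taking that direction as positive, Newton's second law for the whole system gives 81.329 − 29.744 = (10 + 11) a, so a = 51.585 / 21 = 2.4564 m/s².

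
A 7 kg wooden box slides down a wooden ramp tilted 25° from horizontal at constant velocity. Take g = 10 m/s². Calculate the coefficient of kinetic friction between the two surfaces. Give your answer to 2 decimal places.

0.47

At constant velocity the net force along the incline is zero: mg sin 25° = μ mg cos 25°.
So μ = tan 25° = 0.4226 / 0.9063 = 0.4663.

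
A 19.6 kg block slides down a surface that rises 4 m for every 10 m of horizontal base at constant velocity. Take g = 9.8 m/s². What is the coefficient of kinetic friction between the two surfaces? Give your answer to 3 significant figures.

0.400

At constant velocity the net force along the incline is zero: mg sin 21.80° = μ mg cos 21.80°.
So μ = tan 21.80° = 0.3714 / 0.9285 = 0.4000.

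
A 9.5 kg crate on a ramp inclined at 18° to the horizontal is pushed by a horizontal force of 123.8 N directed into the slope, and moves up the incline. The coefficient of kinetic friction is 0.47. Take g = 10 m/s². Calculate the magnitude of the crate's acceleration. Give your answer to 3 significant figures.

The horizontal push has components F cos 18° = 123.8 × 0.9511 = 117.746 N up the incline and F sin 18° = 123.8 × 0.3090 = 38.254 N pressing into the surface.
The normal force is therefore N = mg cos 18° + F sin 18° = 90.355 + 38.254 = 128.609 N, and kinetic friction down the slope is μN = 0.47 × 128.609 = 60.446 N.
Along the incline: F cos 18° − mg sin 18° − μN = ma, so 117.746 − 29.355 − 60.446 = 9.5 a, giving a = 2.9416 m/s².

2.94 m/s²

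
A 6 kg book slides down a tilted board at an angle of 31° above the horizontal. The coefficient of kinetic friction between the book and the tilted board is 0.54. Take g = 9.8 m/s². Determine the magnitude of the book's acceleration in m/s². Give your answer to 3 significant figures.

Resolving the weight along the incline: the component pulling the book down the slope is mg sin 31° = 6 × 9.8 × 0.5150 = 30.282 N, and the normal force is N = mg cos 31° = 6 × 9.8 × 0.8572 = 50.403 N.
Kinetic friction acts up the slope with magnitude f = μN = 0.54 × 50.403 = 27.218 N.
Net force along the incline is 30.282 − 27.218 = 3.064 N, so a = 3.064 / 6 = 0.5107 m/s².

0.511 m/s²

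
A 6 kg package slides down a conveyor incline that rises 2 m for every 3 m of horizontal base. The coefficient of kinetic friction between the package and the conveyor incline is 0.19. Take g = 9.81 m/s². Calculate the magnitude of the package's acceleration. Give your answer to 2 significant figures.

Resolving the weight along the incline: the component pulling the package down the slope is mg sin 33.69° = 6 × 9.81 × 0.5547 = 32.650 N, and the normal force is N = mg cos 33.69° = 6 × 9.81 × 0.8321 = 48.977 N.
Kinetic friction acts up the slope with magnitude f = μN = 0.19 × 48.977 = 9.306 N.
Net force along the incline is 32.650 − 9.306 = 23.344 N, so a = 23.344 / 6 = 3.8907 m/s².

3.9 m/s²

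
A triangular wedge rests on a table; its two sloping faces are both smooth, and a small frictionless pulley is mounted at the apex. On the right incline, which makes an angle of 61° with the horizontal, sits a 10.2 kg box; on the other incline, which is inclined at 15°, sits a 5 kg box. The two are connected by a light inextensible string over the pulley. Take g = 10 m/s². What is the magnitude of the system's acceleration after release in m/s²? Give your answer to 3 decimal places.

Resolve each weight along its own incline: the 10.2 kg mass has component 10.2 × 10 × sin 61° = 89.211 N down its slope, and the 5 kg mass has 5 × 10 × sin 15° = 12.941 N down its slope.
The 10.2 kg side's 89.211 N exceeds the other side's 12.941 N, so that mass slides down and the 5 kg mass slides up. Taking that direction as positive, Newton's second law for the whole system gives 89.211 − 12.941 = (10.2 + 5) a, so a = 76.270 / 15.2 = 5.0178 m/s².

5.018 m/s²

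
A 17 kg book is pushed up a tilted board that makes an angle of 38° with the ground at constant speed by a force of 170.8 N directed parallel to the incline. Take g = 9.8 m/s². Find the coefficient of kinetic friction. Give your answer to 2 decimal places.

At constant speed ΣF = 0 along the incline. The applied 170.8 N acts up the slope; the weight component mg sin 38° = 102.569 N and kinetic friction μN both act down the slope.
So 170.8 = 102.569 + μ × 131.283, giving μ = (170.8 − 102.569) / 131.283 = 0.5197.

0.52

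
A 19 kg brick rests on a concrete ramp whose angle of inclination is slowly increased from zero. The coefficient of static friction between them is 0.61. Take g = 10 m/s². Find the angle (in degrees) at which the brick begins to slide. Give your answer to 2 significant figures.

At the threshold of sliding, static friction is at its maximum μ_s N and exactly balances the weight component along the incline: mg sin θ = μ_s mg cos θ.
Hence tan θ = μ_s = 0.61, so θ = arctan(0.61) = 31.3832°.

31°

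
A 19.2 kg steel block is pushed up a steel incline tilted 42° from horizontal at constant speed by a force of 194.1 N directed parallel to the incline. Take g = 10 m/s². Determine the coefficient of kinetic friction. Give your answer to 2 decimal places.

At constant speed ΣF = 0 along the incline. The applied 194.1 N acts up the slope; the weight component mg sin 42° = 128.473 N and kinetic friction μN both act down the slope.
So 194.1 = 128.473 + μ × 142.684, giving μ = (194.1 − 128.473) / 142.684 = 0.4599.

0.46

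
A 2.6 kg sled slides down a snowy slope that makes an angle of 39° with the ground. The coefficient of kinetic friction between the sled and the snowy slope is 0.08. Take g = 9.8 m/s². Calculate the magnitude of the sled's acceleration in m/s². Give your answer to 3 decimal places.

5.558 m/s²

Resolving the weight along the incline: the component pulling the sled down the slope is mg sin 39° = 2.6 × 9.8 × 0.6293 = 16.035 N, and the normal force is N = mg cos 39° = 2.6 × 9.8 × 0.7771 = 19.801 N.
Kinetic friction acts up the slope with magnitude f = μN = 0.08 × 19.801 = 1.584 N.
Net force along the incline is 16.035 − 1.584 = 14.451 N, so a = 14.451 / 2.6 = 5.5581 m/s².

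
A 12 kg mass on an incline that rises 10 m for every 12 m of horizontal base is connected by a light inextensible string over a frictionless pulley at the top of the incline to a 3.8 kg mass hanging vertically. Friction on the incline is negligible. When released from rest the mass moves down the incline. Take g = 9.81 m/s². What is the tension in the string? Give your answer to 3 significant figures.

46.4 N

For the mass on the incline: the weight component along the slope is m₁g sin 39.81° = 12 × 9.81 × 0.6402 = 75.364 N and the normal force is N = m₁g cos 39.81° = 90.435 N.
Newton's second law for the mass (down-slope positive): 75.364 − T = 12 a. For the hanging mass (upward positive): T − 3.8 × 9.81 = 3.8 a.
Adding the two equations eliminates T: 38.086 = 15.8 a, so a = 2.4105 m/s².
Then from the hanging mass's equation, T = 3.8 × (9.81 + 2.4105) = 46.438 N.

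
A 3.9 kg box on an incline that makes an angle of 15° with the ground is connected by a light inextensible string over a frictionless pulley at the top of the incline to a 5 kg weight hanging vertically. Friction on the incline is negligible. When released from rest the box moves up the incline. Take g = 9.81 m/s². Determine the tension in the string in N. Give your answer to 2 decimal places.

For the box on the incline: the weight component along the slope is m₁g sin 15° = 3.9 × 9.81 × 0.2588 = 9.901 N and the normal force is N = m₁g cos 15° = 36.955 N.
Newton's second law for the box (up-slope positive): T − 9.901 = 3.9 a. For the hanging weight (downward positive): 5 × 9.81 − T = 5 a.
Adding the two equations eliminates T: 39.149 = 8.9 a, so a = 4.3988 m/s².
Then from the hanging weight's equation, T = 5 × (9.81 − 4.3988) = 27.056 N.

27.06 N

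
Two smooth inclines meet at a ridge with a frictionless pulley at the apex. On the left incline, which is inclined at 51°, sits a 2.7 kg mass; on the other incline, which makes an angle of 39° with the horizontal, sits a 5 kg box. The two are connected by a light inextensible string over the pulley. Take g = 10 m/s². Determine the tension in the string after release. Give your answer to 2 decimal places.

Resolve each weight along its own incline: the 2.7 kg mass has component 2.7 × 10 × sin 51° = 20.983 N down its slope, and the 5 kg mass has 5 × 10 × sin 39° = 31.466 N down its slope.
The 5 kg side's 31.466 N exceeds the other side's 20.983 N, so that mass slides down and the 2.7 kg mass slides up. Taking that direction as positive, Newton's second law for the whole system gives 31.466 − 20.983 = (2.7 + 5) a, so a = 10.483 / 7.7 = 1.3614 m/s².
For the 2.7 kg mass (up-slope positive): T − 20.983 = 2.7 × 1.3614, so T = 24.659 N.

24.66 N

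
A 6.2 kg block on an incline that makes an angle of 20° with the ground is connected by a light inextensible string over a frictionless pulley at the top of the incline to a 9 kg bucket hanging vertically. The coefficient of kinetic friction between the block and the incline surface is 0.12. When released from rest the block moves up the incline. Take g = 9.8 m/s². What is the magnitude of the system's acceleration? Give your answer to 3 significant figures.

For the block on the incline: the weight component along the slope is m₁g sin 20° = 6.2 × 9.8 × 0.3420 = 20.780 N and the normal force is N = m₁g cos 20° = 57.096 N.
Kinetic friction opposes the block's motion up the incline: f = μN = 0.12 × 57.096 = 6.852 N acting down the slope.
Newton's second law for the block (up-slope positive): T − 20.780 − 6.852 = 6.2 a. For the hanging bucket (downward positive): 9 × 9.8 − T = 9 a.
Adding the two equations eliminates T: 60.568 = 15.2 a, so a = 3.9847 m/s².

3.98 m/s²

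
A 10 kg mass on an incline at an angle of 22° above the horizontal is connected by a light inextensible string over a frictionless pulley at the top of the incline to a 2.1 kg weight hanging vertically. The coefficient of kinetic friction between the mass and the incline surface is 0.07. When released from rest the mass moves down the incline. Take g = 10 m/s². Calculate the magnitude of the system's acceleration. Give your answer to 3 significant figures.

0.824 m/s²

For the mass on the incline: the weight component along the slope is m₁g sin 22° = 10 × 10 × 0.3746 = 37.460 N and the normal force is N = m₁g cos 22° = 92.718 N.
Kinetic friction opposes the mass's motion down the incline: f = μN = 0.07 × 92.718 = 6.490 N acting up the slope.
Newton's second law for the mass (down-slope positive): 37.460 − 6.490 − T = 10 a. For the hanging weight (upward positive): T − 2.1 × 10 = 2.1 a.
Adding the two equations eliminates T: 9.970 = 12.1 a, so a = 0.8240 m/s².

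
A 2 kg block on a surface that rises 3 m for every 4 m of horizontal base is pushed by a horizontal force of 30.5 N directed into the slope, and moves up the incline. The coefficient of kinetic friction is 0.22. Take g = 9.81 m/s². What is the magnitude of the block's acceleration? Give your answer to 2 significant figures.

The horizontal push has components F cos 36.87° = 30.5 × 0.8000 = 24.400 N up the incline and F sin 36.87° = 30.5 × 0.6000 = 18.300 N pressing into the surface.
The normal force is therefore N = mg cos 36.87° + F sin 36.87° = 15.696 + 18.300 = 33.996 N, and kinetic friction down the slope is μN = 0.22 × 33.996 = 7.479 N.
Along the incline: F cos 36.87° − mg sin 36.87° − μN = ma, so 24.400 − 11.772 − 7.479 = 2 a, giving a = 2.5745 m/s².

2.6 m/s²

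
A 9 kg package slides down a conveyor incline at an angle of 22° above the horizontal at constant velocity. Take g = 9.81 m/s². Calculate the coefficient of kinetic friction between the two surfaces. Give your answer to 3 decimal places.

0.404

At constant velocity the net force along the incline is zero: mg sin 22° = μ mg cos 22°.
So μ = tan 22° = 0.3746 / 0.9272 = 0.4040.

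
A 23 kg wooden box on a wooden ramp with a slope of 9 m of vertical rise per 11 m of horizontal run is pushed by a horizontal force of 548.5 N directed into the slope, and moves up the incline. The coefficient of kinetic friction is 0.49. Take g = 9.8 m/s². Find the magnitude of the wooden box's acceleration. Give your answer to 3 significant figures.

1.14 m/s²

The horizontal push has components F cos 39.29° = 548.5 × 0.7740 = 424.539 N up the incline and F sin 39.29° = 548.5 × 0.6332 = 347.310 N pressing into the surface.
The normal force is therefore N = mg cos 39.29° + F sin 39.29° = 174.460 + 347.310 = 521.770 N, and kinetic friction down the slope is μN = 0.49 × 521.770 = 255.667 N.
Along the incline: F cos 39.29° − mg sin 39.29° − μN = ma, so 424.539 − 142.723 − 255.667 = 23 a, giving a = 1.1369 m/s².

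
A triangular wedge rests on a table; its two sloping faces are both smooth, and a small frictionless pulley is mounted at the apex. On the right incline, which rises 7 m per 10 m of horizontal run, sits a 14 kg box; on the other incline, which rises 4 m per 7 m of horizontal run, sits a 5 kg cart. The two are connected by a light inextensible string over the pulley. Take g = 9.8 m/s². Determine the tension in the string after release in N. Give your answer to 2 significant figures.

Resolve each weight along its own incline: the 14 kg mass has component 14 × 9.8 × sin 34.99° = 78.679 N down its slope, and the 5 kg mass has 5 × 9.8 × sin 29.74° = 24.311 N down its slope.
The 14 kg side's 78.679 N exceeds the other side's 24.311 N, so that mass slides down and the 5 kg mass slides up. Taking that direction as positive, Newton's second law for the whole system gives 78.679 − 24.311 = (14 + 5) a, so a = 54.368 / 19 = 2.8615 m/s².
For the 5 kg mass (up-slope positive): T − 24.311 = 5 × 2.8615, so T = 38.618 N.

39 N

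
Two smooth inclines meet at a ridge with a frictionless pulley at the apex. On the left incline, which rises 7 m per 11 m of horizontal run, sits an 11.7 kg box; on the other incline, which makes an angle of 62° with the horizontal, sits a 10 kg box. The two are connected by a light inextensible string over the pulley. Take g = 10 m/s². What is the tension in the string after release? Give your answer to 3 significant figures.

76.6 N

Resolve each weight along its own incline: the 11.7 kg mass has component 11.7 × 10 × sin 32.47° = 62.814 N down its slope, and the 10 kg mass has 10 × 10 × sin 62° = 88.295 N down its slope.
The 10 kg side's 88.295 N exceeds the other side's 62.814 N, so that mass slides down and the 11.7 kg mass slides up. Taking that direction as positive, Newton's second law for the whole system gives 88.295 − 62.814 = (11.7 + 10) a, so a = 25.481 / 21.7 = 1.1742 m/s².
For the 11.7 kg mass (up-slope positive): T − 62.814 = 11.7 × 1.1742, so T = 76.552 N.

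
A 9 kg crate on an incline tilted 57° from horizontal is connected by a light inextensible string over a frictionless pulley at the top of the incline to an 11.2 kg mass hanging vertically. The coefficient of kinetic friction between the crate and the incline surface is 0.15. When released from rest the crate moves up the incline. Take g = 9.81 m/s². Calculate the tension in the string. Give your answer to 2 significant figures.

94 N

For the crate on the incline: the weight component along the slope is m₁g sin 57° = 9 × 9.81 × 0.8387 = 74.049 N and the normal force is N = m₁g cos 57° = 48.086 N.
Kinetic friction opposes the crate's motion up the incline: f = μN = 0.15 × 48.086 = 7.213 N acting down the slope.
Newton's second law for the crate (up-slope positive): T − 74.049 − 7.213 = 9 a. For the hanging mass (downward positive): 11.2 × 9.81 − T = 11.2 a.
Adding the two equations eliminates T: 28.610 = 20.2 a, so a = 1.4163 m/s².
Then from the hanging mass's equation, T = 11.2 × (9.81 − 1.4163) = 94.009 N.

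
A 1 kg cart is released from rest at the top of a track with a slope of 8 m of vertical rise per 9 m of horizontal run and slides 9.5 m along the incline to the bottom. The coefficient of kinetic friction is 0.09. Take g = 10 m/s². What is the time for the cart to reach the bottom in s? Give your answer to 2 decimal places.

The weight component along the incline is mg sin 41.63° = 6.644 N and the normal force is N = mg cos 41.63° = 7.474 N.
Friction up the slope is f = μN = 0.09 × 7.474 = 0.673 N, so the net downslope force is 6.644 − 0.673 = 5.971 N and a = 5.971 / 1 = 5.9710 m/s².
Starting from rest, L = ½at², so t = √(2L/a) = √(2 × 9.5 / 5.9710) = 1.7838 s.

1.78 s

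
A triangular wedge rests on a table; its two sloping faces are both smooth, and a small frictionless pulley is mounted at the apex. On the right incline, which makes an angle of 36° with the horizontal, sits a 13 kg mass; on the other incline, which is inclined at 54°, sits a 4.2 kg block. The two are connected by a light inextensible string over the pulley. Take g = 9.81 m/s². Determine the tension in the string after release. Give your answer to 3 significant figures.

Resolve each weight along its own incline: the 13 kg mass has component 13 × 9.81 × sin 36° = 74.960 N down its slope, and the 4.2 kg mass has 4.2 × 9.81 × sin 54° = 33.333 N down its slope.
The 13 kg side's 74.960 N exceeds the other side's 33.333 N, so that mass slides down and the 4.2 kg mass slides up. Taking that direction as positive, Newton's second law for the whole system gives 74.960 − 33.333 = (13 + 4.2) a, so a = 41.627 / 17.2 = 2.4202 m/s².
For the 4.2 kg mass (up-slope positive): T − 33.333 = 4.2 × 2.4202, so T = 43.498 N.

43.5 N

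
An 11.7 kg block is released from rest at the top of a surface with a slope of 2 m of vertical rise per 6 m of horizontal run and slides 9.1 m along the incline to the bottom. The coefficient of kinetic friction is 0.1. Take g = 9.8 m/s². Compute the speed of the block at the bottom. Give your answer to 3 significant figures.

6.28 m/s

The weight component along the incline is mg sin 18.43° = 36.259 N and the normal force is N = mg cos 18.43° = 108.776 N.
Friction up the slope is f = μN = 0.1 × 108.776 = 10.878 N, so the net downslope force is 36.259 − 10.878 = 25.381 N and a = 25.381 / 11.7 = 2.1693 m/s².
Starting from rest over a distance of 9.1 m, v² = 2aL = 2 × 2.1693 × 9.1 = 39.4813, so v = 6.2834 m/s.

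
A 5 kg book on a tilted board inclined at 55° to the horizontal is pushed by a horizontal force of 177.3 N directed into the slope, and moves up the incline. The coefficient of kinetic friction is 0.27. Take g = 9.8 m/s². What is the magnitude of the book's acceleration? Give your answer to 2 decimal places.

The horizontal push has components F cos 55° = 177.3 × 0.5736 = 101.699 N up the incline and F sin 55° = 177.3 × 0.8192 = 145.244 N pressing into the surface.
The normal force is therefore N = mg cos 55° + F sin 55° = 28.106 + 145.244 = 173.350 N, and kinetic friction down the slope is μN = 0.27 × 173.350 = 46.805 N.
Along the incline: F cos 55° − mg sin 55° − μN = ma, so 101.699 − 40.141 − 46.805 = 5 a, giving a = 2.9506 m/s².

2.95 m/s²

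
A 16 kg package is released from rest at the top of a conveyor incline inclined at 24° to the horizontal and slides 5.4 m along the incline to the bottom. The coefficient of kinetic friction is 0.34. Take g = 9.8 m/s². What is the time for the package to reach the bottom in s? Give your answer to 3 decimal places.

The weight component along the incline is mg sin 24° = 63.776 N and the normal force is N = mg cos 24° = 143.244 N.
Friction up the slope is f = μN = 0.34 × 143.244 = 48.703 N, so the net downslope force is 63.776 − 48.703 = 15.073 N and a = 15.073 / 16 = 0.9421 m/s².
Starting from rest, L = ½at², so t = √(2L/a) = √(2 × 5.4 / 0.9421) = 3.3858 s.

3.386 s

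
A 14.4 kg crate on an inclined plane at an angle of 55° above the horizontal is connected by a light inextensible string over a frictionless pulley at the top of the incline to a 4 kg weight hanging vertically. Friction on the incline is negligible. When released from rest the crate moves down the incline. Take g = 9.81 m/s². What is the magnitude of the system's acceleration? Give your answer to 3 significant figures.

For the crate on the incline: the weight component along the slope is m₁g sin 55° = 14.4 × 9.81 × 0.8192 = 115.723 N and the normal force is N = m₁g cos 55° = 81.026 N.
Newton's second law for the crate (down-slope positive): 115.723 − T = 14.4 a. For the hanging weight (upward positive): T − 4 × 9.81 = 4 a.
Adding the two equations eliminates T: 76.483 = 18.4 a, so a = 4.1567 m/s².

4.16 m/s²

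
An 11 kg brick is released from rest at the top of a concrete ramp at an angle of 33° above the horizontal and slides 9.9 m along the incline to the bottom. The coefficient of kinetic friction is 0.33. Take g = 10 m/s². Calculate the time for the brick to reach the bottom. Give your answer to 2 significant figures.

2.7 s

The weight component along the incline is mg sin 33° = 59.910 N and the normal force is N = mg cos 33° = 92.254 N.
Friction up the slope is f = μN = 0.33 × 92.254 = 30.444 N, so the net downslope force is 59.910 − 30.444 = 29.466 N and a = 29.466 / 11 = 2.6787 m/s².
Starting from rest, L = ½at², so t = √(2L/a) = √(2 × 9.9 / 2.6787) = 2.7188 s.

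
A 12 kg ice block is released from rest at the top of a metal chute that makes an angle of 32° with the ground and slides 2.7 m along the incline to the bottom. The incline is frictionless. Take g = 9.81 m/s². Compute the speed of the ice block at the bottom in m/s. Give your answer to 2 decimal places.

5.30 m/s

The weight component along the incline is mg sin 32° = 62.382 N and the normal force is N = mg cos 32° = 99.832 N.
With no friction, a = g sin 32° = 5.1985 m/s².
Starting from rest over a distance of 2.7 m, v² = 2aL = 2 × 5.1985 × 2.7 = 28.0719, so v = 5.2983 m/s.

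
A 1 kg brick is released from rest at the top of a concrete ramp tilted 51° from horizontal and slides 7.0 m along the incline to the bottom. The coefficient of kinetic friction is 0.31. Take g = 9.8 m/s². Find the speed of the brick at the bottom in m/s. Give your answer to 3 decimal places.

8.936 m/s

The weight component along the incline is mg sin 51° = 7.616 N and the normal force is N = mg cos 51° = 6.167 N.
Friction up the slope is f = μN = 0.31 × 6.167 = 1.912 N, so the net downslope force is 7.616 − 1.912 = 5.704 N and a = 5.704 / 1 = 5.7040 m/s².
Starting from rest over a distance of 7.0 m, v² = 2aL = 2 × 5.7040 × 7.0 = 79.8560, so v = 8.9362 m/s.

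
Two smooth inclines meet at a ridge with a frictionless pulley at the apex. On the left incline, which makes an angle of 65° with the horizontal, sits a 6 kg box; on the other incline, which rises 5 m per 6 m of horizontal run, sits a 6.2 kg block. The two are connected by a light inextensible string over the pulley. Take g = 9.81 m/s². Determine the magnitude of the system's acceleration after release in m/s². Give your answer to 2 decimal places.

1.18 m/s²

Resolve each weight along its own incline: the 6 kg mass has component 6 × 9.81 × sin 65° = 53.345 N down its slope, and the 6.2 kg mass has 6.2 × 9.81 × sin 39.81° = 38.937 N down its slope.
The 6 kg side's 53.345 N exceeds the other side's 38.937 N, so that mass slides down and the 6.2 kg mass slides up. Taking that direction as positive, Newton's second law for the whole system gives 53.345 − 38.937 = (6 + 6.2) a, so a = 14.408 / 12.2 = 1.1810 m/s².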